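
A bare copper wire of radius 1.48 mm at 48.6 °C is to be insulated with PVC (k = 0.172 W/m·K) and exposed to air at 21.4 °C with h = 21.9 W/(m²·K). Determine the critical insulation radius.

For a cylinder, r_cr = k_ins/h = 0.172/21.9 = 0.00785 m = 0.785 cm

r_cr = 0.785 cm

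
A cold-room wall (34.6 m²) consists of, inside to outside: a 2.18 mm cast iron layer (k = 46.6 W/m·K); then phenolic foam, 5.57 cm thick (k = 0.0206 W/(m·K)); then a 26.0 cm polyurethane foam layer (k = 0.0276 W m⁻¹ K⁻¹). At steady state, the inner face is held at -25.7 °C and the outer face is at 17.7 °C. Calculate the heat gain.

Series thermal resistances, inner to outer:
  R_cast iron = L/(kA) = 0.00218/(46.6·34.6) = 1.352×10^-6 K/W
  R_phenolic foam = L/(kA) = 0.0557/(0.0206·34.6) = 0.07815 K/W
  R_polyurethane foam = L/(kA) = 0.260/(0.0276·34.6) = 0.2723 K/W
ΣR = 1.352×10^-6 + 0.07815 + 0.2723 = 0.3505 K/W
Q = ΔT/ΣR = (-25.7 °C − 17.7 °C)/0.3505 = -124 W
(Negative Q ⇒ heat flows inward; heat gain = 124 W.)

Q = 124 W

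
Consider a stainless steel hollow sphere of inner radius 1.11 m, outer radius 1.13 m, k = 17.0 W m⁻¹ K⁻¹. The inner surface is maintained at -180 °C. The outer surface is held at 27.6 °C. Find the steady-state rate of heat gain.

Q = 4πk·ΔT/(1/r₁ − 1/r₂) = 4π × 17.0 × 207.6 / (1/1.11 − 1/1.13) = 2.78×10^6 W

Q = 2.78×10^6 W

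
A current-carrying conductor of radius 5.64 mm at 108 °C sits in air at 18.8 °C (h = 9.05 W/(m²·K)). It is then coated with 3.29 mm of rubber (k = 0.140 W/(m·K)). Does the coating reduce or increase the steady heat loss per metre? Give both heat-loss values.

Critical radius for a cylinder: r_cr = k/h = 0.0155 m = 1.55 cm.
Outer radius after coating: r₂ = 0.00564 + 0.00329 = 0.00893 m.
Since r₁ < r_cr and r₂ ≤ r_cr, the coating moves toward the maximum at r_cr — heat loss rises.
Bare: R = 1/(2πr₁h) = 3.118 m·K/W; Q = 89.2/3.118 = 28.6 W/m.
Coated: R = R_cond + R_conv = 2.492 m·K/W; Q = 89.2/2.492 = 35.8 W/m.

increases: 28.6 → 35.8 W/m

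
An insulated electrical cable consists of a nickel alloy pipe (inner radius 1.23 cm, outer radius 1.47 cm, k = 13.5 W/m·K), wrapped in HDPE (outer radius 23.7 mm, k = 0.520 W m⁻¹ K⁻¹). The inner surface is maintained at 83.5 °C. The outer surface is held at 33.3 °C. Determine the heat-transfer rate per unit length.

Treat each layer as a resistance in series:
  R'_nickel alloy = ln(0.0147/0.0123)/(2πk) = 0.1782/(2π·13.5) = 0.002101 m·K/W
  R'_HDPE = ln(0.0237/0.0147)/(2πk) = 0.4776/(2π·0.520) = 0.1462 m·K/W
ΣR = 0.002101 + 0.1462 = 0.1483 m·K/W
Q' = ΔT/ΣR = (83.5 °C − 33.3 °C)/0.1483 = 339 W/m

Q' = 339 W/m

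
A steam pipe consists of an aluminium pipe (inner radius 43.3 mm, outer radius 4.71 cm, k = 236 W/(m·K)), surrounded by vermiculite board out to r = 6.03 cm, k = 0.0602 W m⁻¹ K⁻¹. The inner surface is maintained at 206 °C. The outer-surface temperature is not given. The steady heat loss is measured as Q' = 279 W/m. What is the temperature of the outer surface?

T_out = 23.8 °C

Sum the resistances:
  R'_aluminium = ln(0.0471/0.0433)/(2πk) = 0.08412/(2π·236) = 5.673×10^-5 m·K/W
  R'_vermiculite board = ln(0.0603/0.0471)/(2πk) = 0.2471/(2π·0.0602) = 0.6532 m·K/W
ΣR = 0.6532 m·K/W
ΔT = Q'·ΣR = 279 × 0.6532 = 182.2 K
Heat flows outward, so T_out = T_in − ΔT = 206 − 182.2 = 23.8 °C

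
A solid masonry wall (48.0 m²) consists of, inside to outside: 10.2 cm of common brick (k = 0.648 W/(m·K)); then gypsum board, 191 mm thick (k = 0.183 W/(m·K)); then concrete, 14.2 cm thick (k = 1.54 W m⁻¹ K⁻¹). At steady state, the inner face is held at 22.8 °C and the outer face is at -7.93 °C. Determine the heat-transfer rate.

Treat each layer as a resistance in series:
  R_common brick = L/(kA) = 0.102/(0.648·48.0) = 0.003279 K/W
  R_gypsum board = L/(kA) = 0.191/(0.183·48.0) = 0.02174 K/W
  R_concrete = L/(kA) = 0.142/(1.54·48.0) = 0.001921 K/W
ΣR = 0.003279 + 0.02174 + 0.001921 = 0.02694 K/W
Q = ΔT/ΣR = (22.8 °C − -7.93 °C)/0.02694 = 1140 W

Q = 1140 W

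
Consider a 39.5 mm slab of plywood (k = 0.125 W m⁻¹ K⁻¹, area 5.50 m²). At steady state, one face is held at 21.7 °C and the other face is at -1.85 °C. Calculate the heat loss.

Q = 410 W

Q = kA·ΔT/L = 0.125 × 5.50 × |21.7 °C − -1.85 °C| / 0.0395 = 410 W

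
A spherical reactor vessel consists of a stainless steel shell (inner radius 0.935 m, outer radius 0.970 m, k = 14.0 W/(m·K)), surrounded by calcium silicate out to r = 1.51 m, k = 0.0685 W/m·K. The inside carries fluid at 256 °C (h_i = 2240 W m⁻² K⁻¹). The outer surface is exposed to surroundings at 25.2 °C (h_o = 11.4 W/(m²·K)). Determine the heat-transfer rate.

Series thermal resistances, inner to outer:
  R_conv,in = 1/(4πr²h) = 1/(4π·0.935²·2240) = 4.064×10^-5 K/W
  R_stainless steel = (1/0.935 − 1/0.970)/(4πk) = 0.03859/(4π·14.0) = 2.194×10^-4 K/W
  R_calcium silicate = (1/0.970 − 1/1.51)/(4πk) = 0.3687/(4π·0.0685) = 0.4283 K/W
  R_conv,out = 1/(4πr²h) = 1/(4π·1.51²·11.4) = 0.003061 K/W
ΣR = 4.064×10^-5 + 2.194×10^-4 + 0.4283 + 0.003061 = 0.4316 K/W
Q = ΔT/ΣR = (256 °C − 25.2 °C)/0.4316 = 535 W

Q = 535 W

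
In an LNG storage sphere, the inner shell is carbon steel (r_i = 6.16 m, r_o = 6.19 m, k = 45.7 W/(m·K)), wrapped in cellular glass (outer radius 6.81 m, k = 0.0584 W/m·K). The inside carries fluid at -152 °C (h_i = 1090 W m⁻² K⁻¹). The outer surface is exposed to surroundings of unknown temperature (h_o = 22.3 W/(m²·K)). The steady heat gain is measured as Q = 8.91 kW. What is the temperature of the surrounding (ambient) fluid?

Sum the resistances:
  R_conv,in = 1/(4πr²h) = 1/(4π·6.16²·1090) = 1.924×10^-6 K/W
  R_carbon steel = (1/6.16 − 1/6.19)/(4πk) = 7.868×10^-4/(4π·45.7) = 1.370×10^-6 K/W
  R_cellular glass = (1/6.19 − 1/6.81)/(4πk) = 0.01471/(4π·0.0584) = 0.02004 K/W
  R_conv,out = 1/(4πr²h) = 1/(4π·6.81²·22.3) = 7.695×10^-5 K/W
ΣR = 0.02012 K/W
ΔT = Q·ΣR = 8910 × 0.02012 = 179.3 K
Heat flows inward, so T_out = T_in + ΔT = -152 + 179.3 = 27.3 °C

T_out = 27.3 °C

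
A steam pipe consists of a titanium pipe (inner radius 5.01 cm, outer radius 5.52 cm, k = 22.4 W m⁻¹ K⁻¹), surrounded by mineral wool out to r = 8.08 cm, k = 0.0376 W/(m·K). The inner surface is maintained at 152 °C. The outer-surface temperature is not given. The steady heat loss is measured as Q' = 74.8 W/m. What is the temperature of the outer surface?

Series resistances:
  R'_titanium = ln(0.0552/0.0501)/(2πk) = 0.09694/(2π·22.4) = 6.888×10^-4 m·K/W
  R'_mineral wool = ln(0.0808/0.0552)/(2πk) = 0.3810/(2π·0.0376) = 1.613 m·K/W
ΣR = 1.613 m·K/W
ΔT = Q'·ΣR = 74.8 × 1.613 = 120.7 K
Heat flows outward, so T_out = T_in − ΔT = 152 − 120.7 = 31.3 °C

T_out = 31.3 °C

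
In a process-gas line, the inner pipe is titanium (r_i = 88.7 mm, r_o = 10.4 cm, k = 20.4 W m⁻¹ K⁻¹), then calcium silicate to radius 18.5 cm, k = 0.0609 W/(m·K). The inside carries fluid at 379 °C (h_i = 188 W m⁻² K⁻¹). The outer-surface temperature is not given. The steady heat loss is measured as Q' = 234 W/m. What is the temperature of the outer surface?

T_out = 24.3 °C

Series resistances:
  R'_conv,in = 1/(2πr h) = 1/(2π·0.0887·188) = 0.009544 m·K/W
  R'_titanium = ln(0.104/0.0887)/(2πk) = 0.1591/(2π·20.4) = 0.001241 m·K/W
  R'_calcium silicate = ln(0.185/0.104)/(2πk) = 0.5760/(2π·0.0609) = 1.505 m·K/W
ΣR = 1.516 m·K/W
ΔT = Q'·ΣR = 234 × 1.516 = 354.7 K
Heat flows outward, so T_out = T_in − ΔT = 379 − 354.7 = 24.3 °C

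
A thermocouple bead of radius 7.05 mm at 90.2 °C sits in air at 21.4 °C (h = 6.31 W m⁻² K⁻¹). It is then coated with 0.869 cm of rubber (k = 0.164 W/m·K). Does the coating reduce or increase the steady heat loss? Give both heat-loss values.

Critical radius for a sphere: r_cr = 2k/h = 0.0520 m = 5.20 cm.
Outer radius after coating: r₂ = 0.00705 + 0.00869 = 0.01574 m.
Since r₁ < r_cr and r₂ ≤ r_cr, the coating moves toward the maximum at r_cr — heat loss rises.
Bare: R = 1/(4πr₁²h) = 253.7 K/W; Q = 68.8/253.7 = 0.271 W.
Coated: R = R_cond + R_conv = 88.90 K/W; Q = 68.8/88.90 = 0.774 W.

increases: 0.271 → 0.774 W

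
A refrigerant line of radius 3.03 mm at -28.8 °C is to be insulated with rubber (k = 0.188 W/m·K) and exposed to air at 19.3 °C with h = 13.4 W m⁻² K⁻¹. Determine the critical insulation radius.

For a cylinder, r_cr = k_ins/h = 0.188/13.4 = 0.0140 m = 1.40 cm

r_cr = 1.40 cm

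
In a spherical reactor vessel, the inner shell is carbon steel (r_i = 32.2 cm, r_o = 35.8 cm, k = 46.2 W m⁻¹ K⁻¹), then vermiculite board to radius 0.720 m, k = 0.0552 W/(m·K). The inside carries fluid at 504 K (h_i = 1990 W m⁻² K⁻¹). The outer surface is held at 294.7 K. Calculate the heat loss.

Q = 103 W

Resistance network (inner→outer):
  R_conv,in = 1/(4πr²h) = 1/(4π·0.322²·1990) = 3.857×10^-4 K/W
  R_carbon steel = (1/0.322 − 1/0.358)/(4πk) = 0.3123/(4π·46.2) = 5.379×10^-4 K/W
  R_vermiculite board = (1/0.358 − 1/0.720)/(4πk) = 1.404/(4π·0.0552) = 2.025 K/W
ΣR = 3.857×10^-4 + 5.379×10^-4 + 2.025 = 2.026 K/W
Q = ΔT/ΣR = (504 K − 294.7 K)/2.026 = 103 W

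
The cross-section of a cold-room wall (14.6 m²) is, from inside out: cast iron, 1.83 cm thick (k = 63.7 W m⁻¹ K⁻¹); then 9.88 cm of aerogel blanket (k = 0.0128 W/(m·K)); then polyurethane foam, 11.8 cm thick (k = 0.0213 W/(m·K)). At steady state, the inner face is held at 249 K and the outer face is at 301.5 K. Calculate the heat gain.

Resistance network (inner→outer):
  R_cast iron = L/(kA) = 0.0183/(63.7·14.6) = 1.968×10^-5 K/W
  R_aerogel blanket = L/(kA) = 0.0988/(0.0128·14.6) = 0.5287 K/W
  R_polyurethane foam = L/(kA) = 0.118/(0.0213·14.6) = 0.3794 K/W
ΣR = 1.968×10^-5 + 0.5287 + 0.3794 = 0.9081 K/W
Q = ΔT/ΣR = (249 K − 301.5 K)/0.9081 = -57.8 W
(Negative Q ⇒ heat flows inward; heat gain = 57.8 W.)

Q = 57.8 W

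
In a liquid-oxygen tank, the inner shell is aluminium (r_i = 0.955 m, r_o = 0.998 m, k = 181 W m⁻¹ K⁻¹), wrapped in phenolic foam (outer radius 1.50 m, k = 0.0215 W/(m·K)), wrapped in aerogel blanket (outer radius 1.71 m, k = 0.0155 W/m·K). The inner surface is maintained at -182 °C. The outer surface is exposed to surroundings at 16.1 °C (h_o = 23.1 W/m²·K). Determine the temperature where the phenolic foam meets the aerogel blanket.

T = -34.1 °C

Resistance network (inner→outer):
  R_aluminium = (1/0.955 − 1/0.998)/(4πk) = 0.04512/(4π·181) = 1.984×10^-5 K/W
  R_phenolic foam = (1/0.998 − 1/1.50)/(4πk) = 0.3353/(4π·0.0215) = 1.241 K/W
  R_aerogel blanket = (1/1.50 − 1/1.71)/(4πk) = 0.08187/(4π·0.0155) = 0.4203 K/W
  R_conv,out = 1/(4πr²h) = 1/(4π·1.71²·23.1) = 0.001178 K/W
ΣR = 1.984×10^-5 + 1.241 + 0.4203 + 0.001178 = 1.662 K/W
Q = ΔT/ΣR = (-182 °C − 16.1 °C)/1.662 = -119.2 W
From the inner boundary to the phenolic foam/aerogel blanket interface, ΣR_partial = 1.241 K/W.
T_interface = T_in − Q·ΣR_partial = -182 °C − (-119.2)(1.241) = -34.1 °C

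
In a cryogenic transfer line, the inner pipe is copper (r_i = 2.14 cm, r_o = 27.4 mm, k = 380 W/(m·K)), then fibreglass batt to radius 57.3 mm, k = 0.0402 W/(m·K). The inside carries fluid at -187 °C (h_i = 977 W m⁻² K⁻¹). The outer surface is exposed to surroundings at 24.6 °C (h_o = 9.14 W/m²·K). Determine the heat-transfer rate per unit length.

Resistance network (inner→outer):
  R'_conv,in = 1/(2πr h) = 1/(2π·0.0214·977) = 0.007612 m·K/W
  R'_copper = ln(0.0274/0.0214)/(2πk) = 0.2472/(2π·380) = 1.035×10^-4 m·K/W
  R'_fibreglass batt = ln(0.0573/0.0274)/(2πk) = 0.7378/(2π·0.0402) = 2.921 m·K/W
  R'_conv,out = 1/(2πr h) = 1/(2π·0.0573·9.14) = 0.3039 m·K/W
ΣR = 0.007612 + 1.035×10^-4 + 2.921 + 0.3039 = 3.233 m·K/W
Q' = ΔT/ΣR = (-187 °C − 24.6 °C)/3.233 = -65.5 W/m
(Negative Q' ⇒ heat flows inward; heat gain = 65.5 W/m.)

Q' = 65.5 W/m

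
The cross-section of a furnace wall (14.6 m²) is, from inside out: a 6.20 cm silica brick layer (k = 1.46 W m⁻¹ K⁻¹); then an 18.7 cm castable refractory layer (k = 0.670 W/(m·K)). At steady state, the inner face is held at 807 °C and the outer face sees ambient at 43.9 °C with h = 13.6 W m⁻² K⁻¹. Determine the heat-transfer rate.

Resistance network (inner→outer):
  R_silica brick = L/(kA) = 0.0620/(1.46·14.6) = 0.002909 K/W
  R_castable refractory = L/(kA) = 0.187/(0.670·14.6) = 0.01912 K/W
  R_conv,out = 1/(hA) = 1/(13.6·14.6) = 0.005036 K/W
ΣR = 0.002909 + 0.01912 + 0.005036 = 0.02707 K/W
Q = ΔT/ΣR = (807 °C − 43.9 °C)/0.02707 = 28200 W

Q = 28.2 kW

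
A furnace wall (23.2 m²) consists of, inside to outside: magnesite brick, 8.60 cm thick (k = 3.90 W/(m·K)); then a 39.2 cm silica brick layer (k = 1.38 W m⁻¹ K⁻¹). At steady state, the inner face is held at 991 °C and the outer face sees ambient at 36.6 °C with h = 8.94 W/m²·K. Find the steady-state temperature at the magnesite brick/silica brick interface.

Resistance network (inner→outer):
  R_magnesite brick = L/(kA) = 0.0860/(3.90·23.2) = 9.505×10^-4 K/W
  R_silica brick = L/(kA) = 0.392/(1.38·23.2) = 0.01224 K/W
  R_conv,out = 1/(hA) = 1/(8.94·23.2) = 0.004821 K/W
ΣR = 9.505×10^-4 + 0.01224 + 0.004821 = 0.01801 K/W
Q = ΔT/ΣR = (991 °C − 36.6 °C)/0.01801 = 52990 W
From the inner boundary to the magnesite brick/silica brick interface, ΣR_partial = 9.505×10^-4 K/W.
T_interface = T_in − Q·ΣR_partial = 991 °C − (52990)(9.505×10^-4) = 941 °C

T = 941 °C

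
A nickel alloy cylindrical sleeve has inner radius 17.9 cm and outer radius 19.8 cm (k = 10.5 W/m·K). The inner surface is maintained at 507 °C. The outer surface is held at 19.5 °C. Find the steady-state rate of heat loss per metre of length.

Q' = 319 kW/m

Q' = 2πk·ΔT/ln(r₂/r₁) = 2π × 10.5 × 487.5 / ln(0.198/0.179) = 3.19×10^5 W/m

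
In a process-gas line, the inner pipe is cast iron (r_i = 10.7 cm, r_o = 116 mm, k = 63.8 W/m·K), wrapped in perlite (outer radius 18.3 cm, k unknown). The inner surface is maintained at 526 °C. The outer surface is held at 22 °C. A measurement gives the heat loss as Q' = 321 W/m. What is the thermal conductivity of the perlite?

k = 0.0462 W/m·K

ΣR = ΔT/Q' = |526 − 22|/321 = 1.570 m·K/W
Known resistances:
  R'_cast iron = ln(0.116/0.107)/(2πk) = 0.08076/(2π·63.8) = 2.015×10^-4 m·K/W
R_perlite = ΣR − ΣR_known = 1.570 − 2.015×10^-4 = 1.570 m·K/W
ln(r₂/r₁)/(2πk) = 1.570 ⇒ k = 0.4559/(2π·1.570) = 0.0462 W/m·K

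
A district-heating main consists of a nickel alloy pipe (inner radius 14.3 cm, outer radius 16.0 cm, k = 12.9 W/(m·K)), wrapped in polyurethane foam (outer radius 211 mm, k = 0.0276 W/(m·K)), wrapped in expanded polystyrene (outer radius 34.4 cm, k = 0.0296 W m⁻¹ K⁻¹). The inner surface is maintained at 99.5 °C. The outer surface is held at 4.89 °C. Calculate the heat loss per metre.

Treat each layer as a resistance in series:
  R'_nickel alloy = ln(0.160/0.143)/(2πk) = 0.1123/(2π·12.9) = 0.001386 m·K/W
  R'_polyurethane foam = ln(0.211/0.160)/(2πk) = 0.2767/(2π·0.0276) = 1.595 m·K/W
  R'_expanded polystyrene = ln(0.344/0.211)/(2πk) = 0.4888/(2π·0.0296) = 2.628 m·K/W
ΣR = 0.001386 + 1.595 + 2.628 = 4.224 m·K/W
Q' = ΔT/ΣR = (99.5 °C − 4.89 °C)/4.224 = 22.4 W/m

Q' = 22.4 W/m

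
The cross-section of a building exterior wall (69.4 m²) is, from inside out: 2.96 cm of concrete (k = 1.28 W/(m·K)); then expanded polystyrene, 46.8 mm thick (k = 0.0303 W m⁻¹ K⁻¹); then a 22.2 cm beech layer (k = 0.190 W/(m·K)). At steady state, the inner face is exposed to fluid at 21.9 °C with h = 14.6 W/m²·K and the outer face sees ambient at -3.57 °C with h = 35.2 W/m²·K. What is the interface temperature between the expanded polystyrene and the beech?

T = 7.19 °C

Treat each layer as a resistance in series:
  R_conv,in = 1/(hA) = 1/(14.6·69.4) = 9.869×10^-4 K/W
  R_concrete = L/(kA) = 0.0296/(1.28·69.4) = 3.332×10^-4 K/W
  R_expanded polystyrene = L/(kA) = 0.0468/(0.0303·69.4) = 0.02226 K/W
  R_beech = L/(kA) = 0.222/(0.190·69.4) = 0.01684 K/W
  R_conv,out = 1/(hA) = 1/(35.2·69.4) = 4.094×10^-4 K/W
ΣR = 9.869×10^-4 + 3.332×10^-4 + 0.02226 + 0.01684 + 4.094×10^-4 = 0.04083 K/W
Q = ΔT/ΣR = (21.9 °C − -3.57 °C)/0.04083 = 623.8 W
From the inner boundary to the expanded polystyrene/beech interface, ΣR_partial = 0.02358 K/W.
T_interface = T_in − Q·ΣR_partial = 21.9 °C − (623.8)(0.02358) = 7.19 °C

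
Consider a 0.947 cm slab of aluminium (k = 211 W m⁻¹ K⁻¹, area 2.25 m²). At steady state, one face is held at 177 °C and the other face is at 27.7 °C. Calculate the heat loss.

Q = kA·ΔT/L = 211 × 2.25 × |177 °C − 27.7 °C| / 0.00947 = 7.48×10^6 W

Q = 7.48×10^6 W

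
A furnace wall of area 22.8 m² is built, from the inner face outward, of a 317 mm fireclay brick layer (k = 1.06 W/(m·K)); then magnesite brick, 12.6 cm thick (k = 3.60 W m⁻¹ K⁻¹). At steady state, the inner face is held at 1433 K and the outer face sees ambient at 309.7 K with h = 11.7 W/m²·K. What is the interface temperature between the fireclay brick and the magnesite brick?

T = 632 K

Resistance network (inner→outer):
  R_fireclay brick = L/(kA) = 0.317/(1.06·22.8) = 0.01312 K/W
  R_magnesite brick = L/(kA) = 0.126/(3.60·22.8) = 0.001535 K/W
  R_conv,out = 1/(hA) = 1/(11.7·22.8) = 0.003749 K/W
ΣR = 0.01312 + 0.001535 + 0.003749 = 0.01840 K/W
Q = ΔT/ΣR = (1433 K − 309.7 K)/0.01840 = 61050 W
From the inner boundary to the fireclay brick/magnesite brick interface, ΣR_partial = 0.01312 K/W.
T_interface = T_in − Q·ΣR_partial = 1433 K − (61050)(0.01312) = 632 K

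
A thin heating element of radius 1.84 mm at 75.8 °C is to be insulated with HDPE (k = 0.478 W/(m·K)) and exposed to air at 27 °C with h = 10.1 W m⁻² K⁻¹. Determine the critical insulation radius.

r_cr = 4.73 cm

For a cylinder, r_cr = k_ins/h = 0.478/10.1 = 0.0473 m = 4.73 cm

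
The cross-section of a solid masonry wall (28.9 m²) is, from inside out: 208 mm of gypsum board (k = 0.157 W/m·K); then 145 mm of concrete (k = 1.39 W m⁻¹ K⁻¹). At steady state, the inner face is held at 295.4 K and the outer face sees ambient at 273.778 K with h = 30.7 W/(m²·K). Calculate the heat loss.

Q = 427 W

Treat each layer as a resistance in series:
  R_gypsum board = L/(kA) = 0.208/(0.157·28.9) = 0.04584 K/W
  R_concrete = L/(kA) = 0.145/(1.39·28.9) = 0.003610 K/W
  R_conv,out = 1/(hA) = 1/(30.7·28.9) = 0.001127 K/W
ΣR = 0.04584 + 0.003610 + 0.001127 = 0.05058 K/W
Q = ΔT/ΣR = (295.4 K − 273.778 K)/0.05058 = 427 W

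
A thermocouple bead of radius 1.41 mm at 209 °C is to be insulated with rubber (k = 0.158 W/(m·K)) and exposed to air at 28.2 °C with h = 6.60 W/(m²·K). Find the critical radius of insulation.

r_cr = 4.79 cm

For a sphere, r_cr = 2k_ins/h = 2·0.158/6.60 = 0.0479 m = 4.79 cm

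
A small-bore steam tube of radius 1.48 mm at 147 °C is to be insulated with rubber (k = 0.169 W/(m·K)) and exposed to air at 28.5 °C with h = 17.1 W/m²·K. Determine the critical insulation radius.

For a cylinder, r_cr = k_ins/h = 0.169/17.1 = 0.00988 m = 0.988 cm

r_cr = 0.988 cm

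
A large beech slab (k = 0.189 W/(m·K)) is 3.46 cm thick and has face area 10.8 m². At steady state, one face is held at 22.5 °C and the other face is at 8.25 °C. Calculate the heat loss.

Q = 841 W

Q = kA·ΔT/L = 0.189 × 10.8 × |22.5 °C − 8.25 °C| / 0.0346 = 841 W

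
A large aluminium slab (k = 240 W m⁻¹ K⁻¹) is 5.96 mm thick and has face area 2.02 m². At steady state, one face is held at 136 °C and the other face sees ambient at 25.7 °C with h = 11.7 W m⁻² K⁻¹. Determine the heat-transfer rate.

Treat each layer as a resistance in series:
  R_aluminium = L/(kA) = 0.00596/(240·2.02) = 1.229×10^-5 K/W
  R_conv,out = 1/(hA) = 1/(11.7·2.02) = 0.04231 K/W
ΣR = 1.229×10^-5 + 0.04231 = 0.04232 K/W
Q = ΔT/ΣR = (136 °C − 25.7 °C)/0.04232 = 2610 W

Q = 2610 W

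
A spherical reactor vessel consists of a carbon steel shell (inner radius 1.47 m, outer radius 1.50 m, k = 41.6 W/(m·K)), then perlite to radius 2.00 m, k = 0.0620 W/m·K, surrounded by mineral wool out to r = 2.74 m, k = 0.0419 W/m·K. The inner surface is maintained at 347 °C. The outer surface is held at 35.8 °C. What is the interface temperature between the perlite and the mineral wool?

Series thermal resistances, inner to outer:
  R_carbon steel = (1/1.47 − 1/1.50)/(4πk) = 0.01361/(4π·41.6) = 2.603×10^-5 K/W
  R_perlite = (1/1.50 − 1/2.00)/(4πk) = 0.1667/(4π·0.0620) = 0.2139 K/W
  R_mineral wool = (1/2.00 − 1/2.74)/(4πk) = 0.1350/(4π·0.0419) = 0.2565 K/W
ΣR = 2.603×10^-5 + 0.2139 + 0.2565 = 0.4704 K/W
Q = ΔT/ΣR = (347 °C − 35.8 °C)/0.4704 = 661.6 W
From the inner boundary to the perlite/mineral wool interface, ΣR_partial = 0.2139 K/W.
T_interface = T_in − Q·ΣR_partial = 347 °C − (661.6)(0.2139) = 205 °C

T = 205 °C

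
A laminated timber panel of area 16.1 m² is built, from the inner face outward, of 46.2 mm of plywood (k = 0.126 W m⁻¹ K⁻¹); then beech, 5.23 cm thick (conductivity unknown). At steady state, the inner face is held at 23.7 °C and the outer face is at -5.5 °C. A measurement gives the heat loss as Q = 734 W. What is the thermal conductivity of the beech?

ΣR = ΔT/Q = |23.7 − -5.5|/734 = 0.03978 K/W
Known resistances:
  R_plywood = L/(kA) = 0.0462/(0.126·16.1) = 0.02277 K/W
R_beech = ΣR − ΣR_known = 0.03978 − 0.02277 = 0.01701 K/W
L/(kA) = 0.01701 ⇒ k = 0.0523/(0.01701·16.1) = 0.191 W/m·K

k = 0.191 W/m·K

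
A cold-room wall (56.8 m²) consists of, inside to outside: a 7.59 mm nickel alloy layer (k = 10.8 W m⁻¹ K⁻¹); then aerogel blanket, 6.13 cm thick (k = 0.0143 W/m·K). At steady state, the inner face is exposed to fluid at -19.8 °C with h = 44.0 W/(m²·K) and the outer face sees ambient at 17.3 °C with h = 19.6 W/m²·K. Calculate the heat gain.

Treat each layer as a resistance in series:
  R_conv,in = 1/(hA) = 1/(44.0·56.8) = 4.001×10^-4 K/W
  R_nickel alloy = L/(kA) = 0.00759/(10.8·56.8) = 1.237×10^-5 K/W
  R_aerogel blanket = L/(kA) = 0.0613/(0.0143·56.8) = 0.07547 K/W
  R_conv,out = 1/(hA) = 1/(19.6·56.8) = 8.982×10^-4 K/W
ΣR = 4.001×10^-4 + 1.237×10^-5 + 0.07547 + 8.982×10^-4 = 0.07678 K/W
Q = ΔT/ΣR = (-19.8 °C − 17.3 °C)/0.07678 = -483 W
(Negative Q ⇒ heat flows inward; heat gain = 483 W.)

Q = 483 W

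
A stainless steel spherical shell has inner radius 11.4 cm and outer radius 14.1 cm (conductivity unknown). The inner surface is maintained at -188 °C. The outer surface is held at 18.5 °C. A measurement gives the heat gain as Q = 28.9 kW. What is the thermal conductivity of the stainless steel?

k = 18.7 W/m·K

ΣR = ΔT/Q = |-188 − 18.5|/28900 = 0.007145 K/W
(1/r₁−1/r₂)/(4πk) = 0.007145 ⇒ k = 1.680/(4π·0.007145) = 18.7 W/m·K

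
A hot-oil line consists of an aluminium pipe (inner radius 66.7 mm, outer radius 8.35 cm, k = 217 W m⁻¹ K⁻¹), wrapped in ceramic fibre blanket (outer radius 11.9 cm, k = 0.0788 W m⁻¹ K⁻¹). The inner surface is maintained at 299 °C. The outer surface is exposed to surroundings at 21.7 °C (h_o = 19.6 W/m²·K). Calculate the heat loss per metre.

Series thermal resistances, inner to outer:
  R'_aluminium = ln(0.0835/0.0667)/(2πk) = 0.2246/(2π·217) = 1.648×10^-4 m·K/W
  R'_ceramic fibre blanket = ln(0.119/0.0835)/(2πk) = 0.3543/(2π·0.0788) = 0.7155 m·K/W
  R'_conv,out = 1/(2πr h) = 1/(2π·0.119·19.6) = 0.06824 m·K/W
ΣR = 1.648×10^-4 + 0.7155 + 0.06824 = 0.7839 m·K/W
Q' = ΔT/ΣR = (299 °C − 21.7 °C)/0.7839 = 354 W/m

Q' = 354 W/m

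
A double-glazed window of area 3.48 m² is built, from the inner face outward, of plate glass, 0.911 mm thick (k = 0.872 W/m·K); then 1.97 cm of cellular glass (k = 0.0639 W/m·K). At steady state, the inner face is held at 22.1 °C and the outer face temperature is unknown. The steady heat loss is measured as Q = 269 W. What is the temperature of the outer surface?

T_out = -1.81 °C

Sum the resistances:
  R_plate glass = L/(kA) = 9.11×10^-4/(0.872·3.48) = 3.002×10^-4 K/W
  R_cellular glass = L/(kA) = 0.0197/(0.0639·3.48) = 0.08859 K/W
ΣR = 0.08889 K/W
ΔT = Q·ΣR = 269 × 0.08889 = 23.91 K
Heat flows outward, so T_out = T_in − ΔT = 22.1 − 23.91 = -1.81 °C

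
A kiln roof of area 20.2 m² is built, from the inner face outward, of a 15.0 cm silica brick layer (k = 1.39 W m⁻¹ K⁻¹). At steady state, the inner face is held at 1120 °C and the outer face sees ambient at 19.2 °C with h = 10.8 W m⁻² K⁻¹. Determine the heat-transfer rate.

Q = 111 kW

Resistance network (inner→outer):
  R_silica brick = L/(kA) = 0.150/(1.39·20.2) = 0.005342 K/W
  R_conv,out = 1/(hA) = 1/(10.8·20.2) = 0.004584 K/W
ΣR = 0.005342 + 0.004584 = 0.009926 K/W
Q = ΔT/ΣR = (1120 °C − 19.2 °C)/0.009926 = 1.11×10^5 W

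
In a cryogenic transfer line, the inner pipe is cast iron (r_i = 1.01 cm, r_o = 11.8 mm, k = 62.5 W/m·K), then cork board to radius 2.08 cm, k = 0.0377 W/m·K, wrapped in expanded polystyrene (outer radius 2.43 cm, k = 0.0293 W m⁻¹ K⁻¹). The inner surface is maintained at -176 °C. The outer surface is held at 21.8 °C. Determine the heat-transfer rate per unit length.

Q' = 61.1 W/m

Resistance network (inner→outer):
  R'_cast iron = ln(0.0118/0.0101)/(2πk) = 0.1556/(2π·62.5) = 3.961×10^-4 m·K/W
  R'_cork board = ln(0.0208/0.0118)/(2πk) = 0.5669/(2π·0.0377) = 2.393 m·K/W
  R'_expanded polystyrene = ln(0.0243/0.0208)/(2πk) = 0.1555/(2π·0.0293) = 0.8448 m·K/W
ΣR = 3.961×10^-4 + 2.393 + 0.8448 = 3.238 m·K/W
Q' = ΔT/ΣR = (-176 °C − 21.8 °C)/3.238 = -61.1 W/m
(Negative Q' ⇒ heat flows inward; heat gain = 61.1 W/m.)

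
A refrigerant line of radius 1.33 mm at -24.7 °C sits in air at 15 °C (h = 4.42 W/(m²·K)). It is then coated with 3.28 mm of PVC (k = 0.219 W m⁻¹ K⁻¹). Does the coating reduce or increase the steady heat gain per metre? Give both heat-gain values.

increases: 1.47 → 4.56 W/m

Critical radius for a cylinder: r_cr = k/h = 0.0495 m = 4.95 cm.
Outer radius after coating: r₂ = 0.00133 + 0.00328 = 0.00461 m.
Since r₁ < r_cr and r₂ ≤ r_cr, the coating moves toward the maximum at r_cr — heat gain rises.
Bare: R = 1/(2πr₁h) = 27.07 m·K/W; Q = 39.7/27.07 = 1.47 W/m.
Coated: R = R_cond + R_conv = 8.714 m·K/W; Q = 39.7/8.714 = 4.56 W/m.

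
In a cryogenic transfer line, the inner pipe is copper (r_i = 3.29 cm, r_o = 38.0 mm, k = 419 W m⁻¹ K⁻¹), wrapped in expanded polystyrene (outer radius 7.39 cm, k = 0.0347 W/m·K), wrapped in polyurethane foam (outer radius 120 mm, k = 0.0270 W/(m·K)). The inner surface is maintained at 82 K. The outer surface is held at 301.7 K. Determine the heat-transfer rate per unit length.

Treat each layer as a resistance in series:
  R'_copper = ln(0.0380/0.0329)/(2πk) = 0.1441/(2π·419) = 5.474×10^-5 m·K/W
  R'_expanded polystyrene = ln(0.0739/0.0380)/(2πk) = 0.6651/(2π·0.0347) = 3.051 m·K/W
  R'_polyurethane foam = ln(0.120/0.0739)/(2πk) = 0.4848/(2π·0.0270) = 2.858 m·K/W
ΣR = 5.474×10^-5 + 3.051 + 2.858 = 5.909 m·K/W
Q' = ΔT/ΣR = (82 K − 301.7 K)/5.909 = -37.2 W/m
(Negative Q' ⇒ heat flows inward; heat gain = 37.2 W/m.)

Q' = 37.2 W/m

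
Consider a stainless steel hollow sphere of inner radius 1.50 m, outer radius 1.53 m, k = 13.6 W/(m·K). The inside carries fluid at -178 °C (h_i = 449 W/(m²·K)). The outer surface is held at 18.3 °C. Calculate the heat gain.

Series thermal resistances, inner to outer:
  R_conv,in = 1/(4πr²h) = 1/(4π·1.50²·449) = 7.877×10^-5 K/W
  R_stainless steel = (1/1.50 − 1/1.53)/(4πk) = 0.01307/(4π·13.6) = 7.649×10^-5 K/W
ΣR = 7.877×10^-5 + 7.649×10^-5 = 1.553×10^-4 K/W
Q = ΔT/ΣR = (-178 °C − 18.3 °C)/1.553×10^-4 = -1.26×10^6 W
(Negative Q ⇒ heat flows inward; heat gain = 1.26×10^6 W.)

Q = 1.26×10^6 W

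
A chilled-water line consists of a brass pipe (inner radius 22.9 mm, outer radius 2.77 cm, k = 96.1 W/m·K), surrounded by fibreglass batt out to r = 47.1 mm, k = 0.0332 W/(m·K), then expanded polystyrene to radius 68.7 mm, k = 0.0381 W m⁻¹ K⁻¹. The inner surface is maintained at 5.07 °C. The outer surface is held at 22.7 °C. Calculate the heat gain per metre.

Q' = 4.28 W/m

Series thermal resistances, inner to outer:
  R'_brass = ln(0.0277/0.0229)/(2πk) = 0.1903/(2π·96.1) = 3.152×10^-4 m·K/W
  R'_fibreglass batt = ln(0.0471/0.0277)/(2πk) = 0.5308/(2π·0.0332) = 2.545 m·K/W
  R'_expanded polystyrene = ln(0.0687/0.0471)/(2πk) = 0.3775/(2π·0.0381) = 1.577 m·K/W
ΣR = 3.152×10^-4 + 2.545 + 1.577 = 4.122 m·K/W
Q' = ΔT/ΣR = (5.07 °C − 22.7 °C)/4.122 = -4.28 W/m
(Negative Q' ⇒ heat flows inward; heat gain = 4.28 W/m.)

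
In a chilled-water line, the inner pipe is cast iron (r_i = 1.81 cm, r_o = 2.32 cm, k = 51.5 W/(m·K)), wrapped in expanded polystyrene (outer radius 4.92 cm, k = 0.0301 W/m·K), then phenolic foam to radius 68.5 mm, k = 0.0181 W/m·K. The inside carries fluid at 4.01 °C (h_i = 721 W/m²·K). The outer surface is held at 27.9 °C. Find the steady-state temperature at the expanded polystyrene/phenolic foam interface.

Series thermal resistances, inner to outer:
  R'_conv,in = 1/(2πr h) = 1/(2π·0.0181·721) = 0.01220 m·K/W
  R'_cast iron = ln(0.0232/0.0181)/(2πk) = 0.2482/(2π·51.5) = 7.672×10^-4 m·K/W
  R'_expanded polystyrene = ln(0.0492/0.0232)/(2πk) = 0.7517/(2π·0.0301) = 3.975 m·K/W
  R'_phenolic foam = ln(0.0685/0.0492)/(2πk) = 0.3309/(2π·0.0181) = 2.910 m·K/W
ΣR = 0.01220 + 7.672×10^-4 + 3.975 + 2.910 = 6.898 m·K/W
Q' = ΔT/ΣR = (4.01 °C − 27.9 °C)/6.898 = -3.463 W/m
From the inner boundary to the expanded polystyrene/phenolic foam interface, ΣR_partial = 3.988 m·K/W.
T_interface = T_in − Q'·ΣR_partial = 4.01 °C − (-3.463)(3.988) = 17.8 °C

T = 17.8 °C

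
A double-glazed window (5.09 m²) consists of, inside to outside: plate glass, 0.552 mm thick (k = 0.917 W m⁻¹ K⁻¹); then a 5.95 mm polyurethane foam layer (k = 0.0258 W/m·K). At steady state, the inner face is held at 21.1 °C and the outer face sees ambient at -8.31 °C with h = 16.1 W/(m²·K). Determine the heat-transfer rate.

Series thermal resistances, inner to outer:
  R_plate glass = L/(kA) = 5.52×10^-4/(0.917·5.09) = 1.183×10^-4 K/W
  R_polyurethane foam = L/(kA) = 0.00595/(0.0258·5.09) = 0.04531 K/W
  R_conv,out = 1/(hA) = 1/(16.1·5.09) = 0.01220 K/W
ΣR = 1.183×10^-4 + 0.04531 + 0.01220 = 0.05763 K/W
Q = ΔT/ΣR = (21.1 °C − -8.31 °C)/0.05763 = 510 W

Q = 510 W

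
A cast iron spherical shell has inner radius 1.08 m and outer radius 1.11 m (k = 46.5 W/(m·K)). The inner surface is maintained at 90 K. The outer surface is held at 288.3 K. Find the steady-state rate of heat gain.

Q = 4πk·ΔT/(1/r₁ − 1/r₂) = 4π × 46.5 × 198.3 / (1/1.08 − 1/1.11) = 4.63×10^6 W

Q = 4.63×10^6 W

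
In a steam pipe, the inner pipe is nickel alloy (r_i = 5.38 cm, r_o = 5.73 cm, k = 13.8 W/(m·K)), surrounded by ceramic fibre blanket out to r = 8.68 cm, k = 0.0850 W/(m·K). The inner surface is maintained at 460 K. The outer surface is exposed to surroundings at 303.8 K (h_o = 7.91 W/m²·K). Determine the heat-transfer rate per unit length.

Series thermal resistances, inner to outer:
  R'_nickel alloy = ln(0.0573/0.0538)/(2πk) = 0.06303/(2π·13.8) = 7.269×10^-4 m·K/W
  R'_ceramic fibre blanket = ln(0.0868/0.0573)/(2πk) = 0.4153/(2π·0.0850) = 0.7776 m·K/W
  R'_conv,out = 1/(2πr h) = 1/(2π·0.0868·7.91) = 0.2318 m·K/W
ΣR = 7.269×10^-4 + 0.7776 + 0.2318 = 1.010 m·K/W
Q' = ΔT/ΣR = (460 K − 303.8 K)/1.010 = 155 W/m

Q' = 155 W/m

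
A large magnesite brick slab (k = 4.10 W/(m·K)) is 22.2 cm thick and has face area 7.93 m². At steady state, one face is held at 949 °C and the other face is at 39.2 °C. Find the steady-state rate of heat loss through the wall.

Q = kA·ΔT/L = 4.10 × 7.93 × |949 °C − 39.2 °C| / 0.222 = 1.33×10^5 W

Q = 133 kW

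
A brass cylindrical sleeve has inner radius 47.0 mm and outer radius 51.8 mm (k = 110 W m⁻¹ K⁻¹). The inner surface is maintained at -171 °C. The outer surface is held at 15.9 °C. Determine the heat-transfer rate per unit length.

Q' = 1.33×10^6 W/m

Q' = 2πk·ΔT/ln(r₂/r₁) = 2π × 110 × 186.9 / ln(0.0518/0.0470) = 1.33×10^6 W/m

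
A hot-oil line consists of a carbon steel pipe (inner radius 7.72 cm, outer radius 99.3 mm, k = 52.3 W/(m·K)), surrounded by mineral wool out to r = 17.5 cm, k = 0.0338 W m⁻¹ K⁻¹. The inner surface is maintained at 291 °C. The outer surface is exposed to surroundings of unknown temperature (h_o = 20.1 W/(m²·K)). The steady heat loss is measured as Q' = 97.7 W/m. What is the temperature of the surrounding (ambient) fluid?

T_out = 25.8 °C

Series resistances:
  R'_carbon steel = ln(0.0993/0.0772)/(2πk) = 0.2517/(2π·52.3) = 7.661×10^-4 m·K/W
  R'_mineral wool = ln(0.175/0.0993)/(2πk) = 0.5666/(2π·0.0338) = 2.668 m·K/W
  R'_conv,out = 1/(2πr h) = 1/(2π·0.175·20.1) = 0.04525 m·K/W
ΣR = 2.714 m·K/W
ΔT = Q'·ΣR = 97.7 × 2.714 = 265.2 K
Heat flows outward, so T_out = T_in − ΔT = 291 − 265.2 = 25.8 °C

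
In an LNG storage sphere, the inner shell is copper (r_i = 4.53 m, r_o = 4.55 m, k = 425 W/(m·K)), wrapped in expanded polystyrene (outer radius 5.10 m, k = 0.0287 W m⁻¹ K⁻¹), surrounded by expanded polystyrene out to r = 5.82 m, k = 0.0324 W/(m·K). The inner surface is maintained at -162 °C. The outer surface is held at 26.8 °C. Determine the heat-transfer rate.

Resistance network (inner→outer):
  R_copper = (1/4.53 − 1/4.55)/(4πk) = 9.703×10^-4/(4π·425) = 1.817×10^-7 K/W
  R_expanded polystyrene = (1/4.55 − 1/5.10)/(4πk) = 0.02370/(4π·0.0287) = 0.06572 K/W
  R_expanded polystyrene = (1/5.10 − 1/5.82)/(4πk) = 0.02426/(4π·0.0324) = 0.05958 K/W
ΣR = 1.817×10^-7 + 0.06572 + 0.05958 = 0.1253 K/W
Q = ΔT/ΣR = (-162 °C − 26.8 °C)/0.1253 = -1510 W
(Negative Q ⇒ heat flows inward; heat gain = 1510 W.)

Q = 1510 W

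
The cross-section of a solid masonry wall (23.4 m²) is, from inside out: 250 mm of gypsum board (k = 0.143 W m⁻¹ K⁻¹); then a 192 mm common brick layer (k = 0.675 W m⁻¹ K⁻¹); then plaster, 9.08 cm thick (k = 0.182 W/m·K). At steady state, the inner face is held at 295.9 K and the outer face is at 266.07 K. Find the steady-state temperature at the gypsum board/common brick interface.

Treat each layer as a resistance in series:
  R_gypsum board = L/(kA) = 0.250/(0.143·23.4) = 0.07471 K/W
  R_common brick = L/(kA) = 0.192/(0.675·23.4) = 0.01216 K/W
  R_plaster = L/(kA) = 0.0908/(0.182·23.4) = 0.02132 K/W
ΣR = 0.07471 + 0.01216 + 0.02132 = 0.1082 K/W
Q = ΔT/ΣR = (295.9 K − 266.07 K)/0.1082 = 275.7 W
From the inner boundary to the gypsum board/common brick interface, ΣR_partial = 0.07471 K/W.
T_interface = T_in − Q·ΣR_partial = 295.9 K − (275.7)(0.07471) = 275.30 K

T = 275.30 K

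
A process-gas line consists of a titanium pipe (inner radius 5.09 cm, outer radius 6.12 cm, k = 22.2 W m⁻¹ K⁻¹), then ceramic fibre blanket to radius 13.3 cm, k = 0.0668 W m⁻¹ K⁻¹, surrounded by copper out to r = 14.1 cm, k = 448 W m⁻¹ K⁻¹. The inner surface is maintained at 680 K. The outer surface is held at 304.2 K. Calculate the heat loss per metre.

Q' = 203 W/m

Series thermal resistances, inner to outer:
  R'_titanium = ln(0.0612/0.0509)/(2πk) = 0.1843/(2π·22.2) = 0.001321 m·K/W
  R'_ceramic fibre blanket = ln(0.133/0.0612)/(2πk) = 0.7762/(2π·0.0668) = 1.849 m·K/W
  R'_copper = ln(0.141/0.133)/(2πk) = 0.05841/(2π·448) = 2.075×10^-5 m·K/W
ΣR = 0.001321 + 1.849 + 2.075×10^-5 = 1.850 m·K/W
Q' = ΔT/ΣR = (680 K − 304.2 K)/1.850 = 203 W/m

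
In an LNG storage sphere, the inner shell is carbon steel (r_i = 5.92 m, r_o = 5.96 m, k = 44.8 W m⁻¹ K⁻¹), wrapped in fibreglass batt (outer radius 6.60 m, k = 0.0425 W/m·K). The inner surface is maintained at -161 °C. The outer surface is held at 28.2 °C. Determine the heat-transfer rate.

Q = 6.21 kW

Resistance network (inner→outer):
  R_carbon steel = (1/5.92 − 1/5.96)/(4πk) = 0.001134/(4π·44.8) = 2.014×10^-6 K/W
  R_fibreglass batt = (1/5.96 − 1/6.60)/(4πk) = 0.01627/(4π·0.0425) = 0.03046 K/W
ΣR = 2.014×10^-6 + 0.03046 = 0.03046 K/W
Q = ΔT/ΣR = (-161 °C − 28.2 °C)/0.03046 = -6210 W
(Negative Q ⇒ heat flows inward; heat gain = 6210 W.)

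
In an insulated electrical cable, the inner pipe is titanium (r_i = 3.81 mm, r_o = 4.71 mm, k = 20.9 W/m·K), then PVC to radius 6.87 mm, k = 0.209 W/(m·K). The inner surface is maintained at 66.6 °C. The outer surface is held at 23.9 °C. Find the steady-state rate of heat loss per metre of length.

Resistance network (inner→outer):
  R'_titanium = ln(0.00471/0.00381)/(2πk) = 0.2121/(2π·20.9) = 0.001615 m·K/W
  R'_PVC = ln(0.00687/0.00471)/(2πk) = 0.3775/(2π·0.209) = 0.2875 m·K/W
ΣR = 0.001615 + 0.2875 = 0.2891 m·K/W
Q' = ΔT/ΣR = (66.6 °C − 23.9 °C)/0.2891 = 148 W/m

Q' = 148 W/m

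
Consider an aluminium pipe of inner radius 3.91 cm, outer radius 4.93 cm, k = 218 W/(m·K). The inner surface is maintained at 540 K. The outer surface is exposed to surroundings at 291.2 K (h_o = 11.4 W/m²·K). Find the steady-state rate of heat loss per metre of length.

Series thermal resistances, inner to outer:
  R'_aluminium = ln(0.0493/0.0391)/(2πk) = 0.2318/(2π·218) = 1.692×10^-4 m·K/W
  R'_conv,out = 1/(2πr h) = 1/(2π·0.0493·11.4) = 0.2832 m·K/W
ΣR = 1.692×10^-4 + 0.2832 = 0.2834 m·K/W
Q' = ΔT/ΣR = (540 K − 291.2 K)/0.2834 = 878 W/m

Q' = 878 W/m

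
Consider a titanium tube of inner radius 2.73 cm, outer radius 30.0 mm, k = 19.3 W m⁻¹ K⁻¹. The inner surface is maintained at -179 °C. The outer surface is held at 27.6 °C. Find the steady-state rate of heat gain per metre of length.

Q' = 266 kW/m

Q' = 2πk·ΔT/ln(r₂/r₁) = 2π × 19.3 × 206.6 / ln(0.0300/0.0273) = 2.66×10^5 W/m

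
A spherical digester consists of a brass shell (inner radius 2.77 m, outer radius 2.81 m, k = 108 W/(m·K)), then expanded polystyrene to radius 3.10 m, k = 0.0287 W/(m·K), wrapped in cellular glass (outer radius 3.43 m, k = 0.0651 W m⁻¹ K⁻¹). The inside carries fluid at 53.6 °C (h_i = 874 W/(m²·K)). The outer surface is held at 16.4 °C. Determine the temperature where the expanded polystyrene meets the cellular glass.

Series thermal resistances, inner to outer:
  R_conv,in = 1/(4πr²h) = 1/(4π·2.77²·874) = 1.187×10^-5 K/W
  R_brass = (1/2.77 − 1/2.81)/(4πk) = 0.005139/(4π·108) = 3.787×10^-6 K/W
  R_expanded polystyrene = (1/2.81 − 1/3.10)/(4πk) = 0.03329/(4π·0.0287) = 0.09231 K/W
  R_cellular glass = (1/3.10 − 1/3.43)/(4πk) = 0.03104/(4π·0.0651) = 0.03794 K/W
ΣR = 1.187×10^-5 + 3.787×10^-6 + 0.09231 + 0.03794 = 0.1303 K/W
Q = ΔT/ΣR = (53.6 °C − 16.4 °C)/0.1303 = 285.5 W
From the inner boundary to the expanded polystyrene/cellular glass interface, ΣR_partial = 0.09233 K/W.
T_interface = T_in − Q·ΣR_partial = 53.6 °C − (285.5)(0.09233) = 27.2 °C

T = 27.2 °C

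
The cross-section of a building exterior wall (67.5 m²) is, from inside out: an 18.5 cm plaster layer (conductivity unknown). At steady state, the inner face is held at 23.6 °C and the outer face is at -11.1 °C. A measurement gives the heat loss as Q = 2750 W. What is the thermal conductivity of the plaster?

k = 0.217 W/m·K

ΣR = ΔT/Q = |23.6 − -11.1|/2750 = 0.01262 K/W
L/(kA) = 0.01262 ⇒ k = 0.185/(0.01262·67.5) = 0.217 W/m·K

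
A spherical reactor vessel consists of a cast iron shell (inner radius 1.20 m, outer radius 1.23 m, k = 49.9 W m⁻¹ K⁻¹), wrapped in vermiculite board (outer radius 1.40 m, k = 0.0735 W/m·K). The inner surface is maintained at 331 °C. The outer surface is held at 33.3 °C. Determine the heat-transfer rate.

Q = 2.78 kW

Resistance network (inner→outer):
  R_cast iron = (1/1.20 − 1/1.23)/(4πk) = 0.02033/(4π·49.9) = 3.241×10^-5 K/W
  R_vermiculite board = (1/1.23 − 1/1.40)/(4πk) = 0.09872/(4π·0.0735) = 0.1069 K/W
ΣR = 3.241×10^-5 + 0.1069 = 0.1069 K/W
Q = ΔT/ΣR = (331 °C − 33.3 °C)/0.1069 = 2780 W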